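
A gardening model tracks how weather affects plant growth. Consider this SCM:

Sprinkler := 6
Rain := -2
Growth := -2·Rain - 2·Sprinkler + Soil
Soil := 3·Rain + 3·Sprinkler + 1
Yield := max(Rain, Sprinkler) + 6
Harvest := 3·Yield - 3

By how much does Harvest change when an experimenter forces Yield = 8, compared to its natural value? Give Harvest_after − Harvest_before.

-12

The intervention breaks the incoming arrows to Yield: Yield := max(Rain, Sprinkler) + 6 no longer applies, and Yield = 8.
Harvest = 3·Yield - 3  [with Yield=8]  = 21
Without intervention: Yield = max(Rain, Sprinkler) + 6  [with Rain=-2, Sprinkler=6]  = 12; Harvest = 3·Yield - 3  [with Yield=12]  = 33.
Change = 21 − 33 = -12.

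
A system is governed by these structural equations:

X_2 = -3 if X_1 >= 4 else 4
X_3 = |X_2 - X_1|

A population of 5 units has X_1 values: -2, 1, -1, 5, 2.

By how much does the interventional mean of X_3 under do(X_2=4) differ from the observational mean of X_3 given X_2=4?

-0.6

do(X_2=4) breaks X_2's dependence on X_1. With X_2=4 fixed, X_3 across the units is 6, 3, 5, 1, 2, mean 3.4.
Conditioning on X_2=4 selects the 4 unit(s) with X_1 ∈ {-2, 1, -1, 2}. Their X_3 values: 6, 3, 5, 2. Mean = 4.
Difference = 3.4 − 4 = -0.6.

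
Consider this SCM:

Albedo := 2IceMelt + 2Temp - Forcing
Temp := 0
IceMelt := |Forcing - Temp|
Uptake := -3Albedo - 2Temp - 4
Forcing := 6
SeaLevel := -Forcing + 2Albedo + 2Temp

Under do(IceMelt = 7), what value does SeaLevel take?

do(IceMelt=7) replaces the equation IceMelt := |Forcing - Temp| with the constant IceMelt = 7.
Albedo = 2IceMelt + 2Temp - Forcing  [with IceMelt=7, Temp=0, Forcing=6]  = 8
SeaLevel = -Forcing + 2Albedo + 2Temp  [with Forcing=6, Albedo=8, Temp=0]  = 10

10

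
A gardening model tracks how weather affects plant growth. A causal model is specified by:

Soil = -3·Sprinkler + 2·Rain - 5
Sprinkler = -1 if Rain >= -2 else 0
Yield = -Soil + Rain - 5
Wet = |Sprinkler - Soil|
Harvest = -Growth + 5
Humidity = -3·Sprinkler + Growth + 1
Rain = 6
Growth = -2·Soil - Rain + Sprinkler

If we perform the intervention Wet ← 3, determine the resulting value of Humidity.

-23

Under do(Wet=3), the mechanism Wet = |Sprinkler - Soil| is discarded; Wet is fixed at 3.
Since Humidity is not a descendant of the intervened variable, it is unaffected.
Sprinkler = -1 if Rain >= -2 else 0  [with Rain=6]  = -1
Soil = -3·Sprinkler + 2·Rain - 5  [with Sprinkler=-1, Rain=6]  = 10
Growth = -2·Soil - Rain + Sprinkler  [with Soil=10, Rain=6, Sprinkler=-1]  = -27
Humidity = -3·Sprinkler + Growth + 1  [with Sprinkler=-1, Growth=-27]  = -23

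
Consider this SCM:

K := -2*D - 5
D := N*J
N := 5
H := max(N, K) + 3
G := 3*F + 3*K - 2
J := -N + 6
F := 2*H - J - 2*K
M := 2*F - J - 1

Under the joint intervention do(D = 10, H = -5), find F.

Setting D = 10, H = -5 by intervention discards those variables' equations.
J = -N + 6  [with N=5]  = 1
K = -2*D - 5  [with D=10]  = -25
F = 2*H - J - 2*K  [with H=-5, J=1, K=-25]  = 39

39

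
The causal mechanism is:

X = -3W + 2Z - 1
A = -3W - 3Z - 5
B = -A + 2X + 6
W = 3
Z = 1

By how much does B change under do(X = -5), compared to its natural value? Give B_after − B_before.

do(X=-5) replaces the equation X = -3W + 2Z - 1 with the constant X = -5.
A = -3W - 3Z - 5  [with W=3, Z=1]  = -17
B = -A + 2X + 6  [with A=-17, X=-5]  = 13
Without intervention: X = -3W + 2Z - 1  [with W=3, Z=1]  = -8; A = -3W - 3Z - 5  [with W=3, Z=1]  = -17; B = -A + 2X + 6  [with A=-17, X=-8]  = 7.
Change = 13 − 7 = 6.

6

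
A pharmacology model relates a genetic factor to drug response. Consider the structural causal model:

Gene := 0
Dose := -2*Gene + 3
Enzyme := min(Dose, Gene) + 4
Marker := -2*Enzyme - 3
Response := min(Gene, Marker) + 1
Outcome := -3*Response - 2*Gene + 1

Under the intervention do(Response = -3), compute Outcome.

10

The intervention breaks the incoming arrows to Response: Response := min(Gene, Marker) + 1 no longer applies, and Response = -3.
Outcome = -3*Response - 2*Gene + 1  [with Response=-3, Gene=0]  = 10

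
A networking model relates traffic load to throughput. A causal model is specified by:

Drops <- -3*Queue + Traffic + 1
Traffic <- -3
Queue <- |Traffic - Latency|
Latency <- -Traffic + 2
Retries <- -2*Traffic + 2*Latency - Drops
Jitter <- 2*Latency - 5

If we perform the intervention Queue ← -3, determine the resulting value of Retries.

9

do(Queue=-3) replaces the equation Queue <- |Traffic - Latency| with the constant Queue = -3.
Latency = -Traffic + 2  [with Traffic=-3]  = 5
Drops = -3*Queue + Traffic + 1  [with Queue=-3, Traffic=-3]  = 7
Retries = -2*Traffic + 2*Latency - Drops  [with Traffic=-3, Latency=5, Drops=7]  = 9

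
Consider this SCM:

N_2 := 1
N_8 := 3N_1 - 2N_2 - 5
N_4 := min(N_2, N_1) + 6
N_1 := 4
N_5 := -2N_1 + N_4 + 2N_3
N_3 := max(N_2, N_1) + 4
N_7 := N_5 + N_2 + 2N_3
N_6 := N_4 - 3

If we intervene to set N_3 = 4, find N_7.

The intervention breaks the incoming arrows to N_3: N_3 := max(N_2, N_1) + 4 no longer applies, and N_3 = 4.
N_4 = min(N_2, N_1) + 6  [with N_2=1, N_1=4]  = 7
N_5 = -2N_1 + N_4 + 2N_3  [with N_1=4, N_4=7, N_3=4]  = 7
N_7 = N_5 + N_2 + 2N_3  [with N_5=7, N_2=1, N_3=4]  = 16

16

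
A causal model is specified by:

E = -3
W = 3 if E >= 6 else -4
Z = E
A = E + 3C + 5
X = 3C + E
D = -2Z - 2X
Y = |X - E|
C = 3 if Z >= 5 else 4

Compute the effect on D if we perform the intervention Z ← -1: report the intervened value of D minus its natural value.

Under do(Z=-1), the mechanism Z = E is discarded; Z is fixed at -1.
C = 3 if Z >= 5 else 4  [with Z=-1]  = 4
X = 3C + E  [with C=4, E=-3]  = 9
D = -2Z - 2X  [with Z=-1, X=9]  = -16
Without intervention: Z = E  [with E=-3]  = -3; C = 3 if Z >= 5 else 4  [with Z=-3]  = 4; X = 3C + E  [with C=4, E=-3]  = 9; D = -2Z - 2X  [with Z=-3, X=9]  = -12.
Change = -16 − (-12) = -4.

-4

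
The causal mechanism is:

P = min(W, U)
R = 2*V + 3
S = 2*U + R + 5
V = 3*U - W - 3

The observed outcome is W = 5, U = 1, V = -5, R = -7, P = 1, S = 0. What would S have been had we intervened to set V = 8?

26

The intervention breaks the incoming arrows to V: V = 3*U - W - 3 no longer applies, and V = 8.
R = 2*V + 3  [with V=8]  = 19
S = 2*U + R + 5  [with U=1, R=19]  = 26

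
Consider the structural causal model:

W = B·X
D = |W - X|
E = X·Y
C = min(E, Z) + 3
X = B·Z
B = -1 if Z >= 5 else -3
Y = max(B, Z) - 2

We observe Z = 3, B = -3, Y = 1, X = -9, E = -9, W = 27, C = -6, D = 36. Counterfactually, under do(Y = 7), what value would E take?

do(Y=7) replaces the equation Y = max(B, Z) - 2 with the constant Y = 7.
B = -1 if Z >= 5 else -3  [with Z=3]  = -3
X = B·Z  [with B=-3, Z=3]  = -9
E = X·Y  [with X=-9, Y=7]  = -63

-63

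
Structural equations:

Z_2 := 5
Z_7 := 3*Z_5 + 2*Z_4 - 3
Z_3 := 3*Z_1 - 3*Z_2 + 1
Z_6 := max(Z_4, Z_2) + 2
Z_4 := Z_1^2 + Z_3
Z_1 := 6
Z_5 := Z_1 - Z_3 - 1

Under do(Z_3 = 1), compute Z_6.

39

The intervention breaks the incoming arrows to Z_3: Z_3 := 3*Z_1 - 3*Z_2 + 1 no longer applies, and Z_3 = 1.
Z_4 = Z_1^2 + Z_3  [with Z_1=6, Z_3=1]  = 37
Z_6 = max(Z_4, Z_2) + 2  [with Z_4=37, Z_2=5]  = 39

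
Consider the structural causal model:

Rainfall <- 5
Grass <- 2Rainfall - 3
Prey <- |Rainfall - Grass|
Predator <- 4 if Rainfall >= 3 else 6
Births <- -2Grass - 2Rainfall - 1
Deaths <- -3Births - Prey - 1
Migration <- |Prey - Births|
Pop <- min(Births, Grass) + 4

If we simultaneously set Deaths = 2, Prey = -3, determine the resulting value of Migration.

Under do(Deaths = 2, Prey = -3), each intervened variable's structural equation is replaced by its fixed value.
Grass = 2Rainfall - 3  [with Rainfall=5]  = 7
Births = -2Grass - 2Rainfall - 1  [with Grass=7, Rainfall=5]  = -25
Migration = |Prey - Births|  [with Prey=-3, Births=-25]  = 22

22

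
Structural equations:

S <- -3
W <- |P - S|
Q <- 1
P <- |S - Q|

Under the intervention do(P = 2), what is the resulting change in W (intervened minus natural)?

-2

The intervention breaks the incoming arrows to P: P <- |S - Q| no longer applies, and P = 2.
W = |P - S|  [with P=2, S=-3]  = 5
Without intervention: P = |S - Q|  [with S=-3, Q=1]  = 4; W = |P - S|  [with P=4, S=-3]  = 7.
Change = 5 − 7 = -2.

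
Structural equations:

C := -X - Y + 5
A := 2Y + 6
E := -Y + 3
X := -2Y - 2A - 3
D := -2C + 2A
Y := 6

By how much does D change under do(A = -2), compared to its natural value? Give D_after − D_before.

Under do(A=-2), the mechanism A := 2Y + 6 is discarded; A is fixed at -2.
X = -2Y - 2A - 3  [with Y=6, A=-2]  = -11
C = -X - Y + 5  [with X=-11, Y=6]  = 10
D = -2C + 2A  [with C=10, A=-2]  = -24
Without intervention: A = 2Y + 6  [with Y=6]  = 18; X = -2Y - 2A - 3  [with Y=6, A=18]  = -51; C = -X - Y + 5  [with X=-51, Y=6]  = 50; D = -2C + 2A  [with C=50, A=18]  = -64.
Change = -24 − (-64) = 40.

40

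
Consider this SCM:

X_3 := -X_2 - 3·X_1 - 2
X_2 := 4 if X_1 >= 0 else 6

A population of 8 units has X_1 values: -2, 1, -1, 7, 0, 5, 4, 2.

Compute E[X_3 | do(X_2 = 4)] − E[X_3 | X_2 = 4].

3.5

do(X_2=4) breaks X_2's dependence on X_1. With X_2=4 fixed, X_3 across the units is 0, -9, -3, -27, -6, -21, -18, -12, mean -12.
E[X_3|X_2=4] averages over only the 6 units with X_2=4 (X_1 = 1, 7, 0, 5, 4, 2): X_3 = -9, -27, -6, -21, -18, -12, mean -15.5.
Difference = -12 − (-15.5) = 3.5.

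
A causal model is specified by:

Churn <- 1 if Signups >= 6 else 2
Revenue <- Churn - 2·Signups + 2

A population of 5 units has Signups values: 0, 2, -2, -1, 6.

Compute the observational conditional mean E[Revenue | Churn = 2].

4.5

Observing Churn=2 restricts to units where Churn's equation naturally yields 2: Signups ∈ {0, 2, -2, -1}. In that subpopulation Revenue = 4, 0, 8, 6, mean 4.5.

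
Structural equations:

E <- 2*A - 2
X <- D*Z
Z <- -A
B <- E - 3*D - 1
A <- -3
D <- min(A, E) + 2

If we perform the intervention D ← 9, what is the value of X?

27

The intervention breaks the incoming arrows to D: D <- min(A, E) + 2 no longer applies, and D = 9.
Z = -A  [with A=-3]  = 3
X = D*Z  [with D=9, Z=3]  = 27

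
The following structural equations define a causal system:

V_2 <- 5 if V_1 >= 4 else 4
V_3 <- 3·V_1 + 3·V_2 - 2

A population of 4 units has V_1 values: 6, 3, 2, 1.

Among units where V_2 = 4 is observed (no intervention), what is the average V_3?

Observing V_2=4 restricts to units where V_2's equation naturally yields 4: V_1 ∈ {3, 2, 1}. In that subpopulation V_3 = 19, 16, 13, mean 16.

16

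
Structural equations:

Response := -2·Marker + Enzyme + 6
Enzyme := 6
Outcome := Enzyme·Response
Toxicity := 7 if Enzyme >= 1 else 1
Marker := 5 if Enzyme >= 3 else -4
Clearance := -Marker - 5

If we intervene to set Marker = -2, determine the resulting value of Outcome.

96

Under do(Marker=-2), the mechanism Marker := 5 if Enzyme >= 3 else -4 is discarded; Marker is fixed at -2.
Response = -2·Marker + Enzyme + 6  [with Marker=-2, Enzyme=6]  = 16
Outcome = Enzyme·Response  [with Enzyme=6, Response=16]  = 96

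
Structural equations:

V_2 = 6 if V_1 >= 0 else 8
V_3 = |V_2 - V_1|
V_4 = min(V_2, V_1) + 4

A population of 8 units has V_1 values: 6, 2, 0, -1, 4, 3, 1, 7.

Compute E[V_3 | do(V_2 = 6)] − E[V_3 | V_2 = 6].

0.5

Under do(V_2=6), V_2's equation is replaced by V_2=6 for every unit. Per-unit V_3: 0, 4, 6, 7, 2, 3, 5, 1. Mean = 3.5.
Conditioning on V_2=6 selects the 7 unit(s) with V_1 ∈ {6, 2, 0, 4, 3, 1, 7}. Their V_3 values: 0, 4, 6, 2, 3, 5, 1. Mean = 3.
Difference = 3.5 − 3 = 0.5.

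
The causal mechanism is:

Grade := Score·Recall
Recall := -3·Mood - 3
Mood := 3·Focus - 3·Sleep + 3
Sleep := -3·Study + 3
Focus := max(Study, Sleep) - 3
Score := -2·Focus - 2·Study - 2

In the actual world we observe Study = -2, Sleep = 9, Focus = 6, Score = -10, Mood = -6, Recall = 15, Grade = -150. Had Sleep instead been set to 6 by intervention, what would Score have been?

Under do(Sleep=6), the mechanism Sleep := -3·Study + 3 is discarded; Sleep is fixed at 6.
Focus = max(Study, Sleep) - 3  [with Study=-2, Sleep=6]  = 3
Score = -2·Focus - 2·Study - 2  [with Focus=3, Study=-2]  = -4

-4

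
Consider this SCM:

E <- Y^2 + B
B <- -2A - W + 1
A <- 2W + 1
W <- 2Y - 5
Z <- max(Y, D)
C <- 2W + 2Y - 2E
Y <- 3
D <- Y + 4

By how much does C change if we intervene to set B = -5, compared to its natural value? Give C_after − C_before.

-2

do(B=-5) replaces the equation B <- -2A - W + 1 with the constant B = -5.
W = 2Y - 5  [with Y=3]  = 1
E = Y^2 + B  [with Y=3, B=-5]  = 4
C = 2W + 2Y - 2E  [with W=1, Y=3, E=4]  = 0
Without intervention: W = 2Y - 5  [with Y=3]  = 1; A = 2W + 1  [with W=1]  = 3; B = -2A - W + 1  [with A=3, W=1]  = -6; E = Y^2 + B  [with Y=3, B=-6]  = 3; C = 2W + 2Y - 2E  [with W=1, Y=3, E=3]  = 2.
Change = 0 − 2 = -2.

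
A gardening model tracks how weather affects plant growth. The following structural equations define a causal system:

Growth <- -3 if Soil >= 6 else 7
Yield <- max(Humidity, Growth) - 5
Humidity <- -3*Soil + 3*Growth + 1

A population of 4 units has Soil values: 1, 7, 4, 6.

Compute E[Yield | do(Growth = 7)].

5.75

Under do(Growth=7), Growth's equation is replaced by Growth=7 for every unit. Per-unit Yield: 14, 2, 5, 2. Mean = 5.75.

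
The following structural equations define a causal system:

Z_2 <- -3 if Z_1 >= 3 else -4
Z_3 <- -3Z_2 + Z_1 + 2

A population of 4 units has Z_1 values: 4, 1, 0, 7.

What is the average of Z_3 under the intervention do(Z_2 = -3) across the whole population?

do(Z_2=-3) breaks Z_2's dependence on Z_1. With Z_2=-3 fixed, Z_3 across the units is 15, 12, 11, 18, mean 14.

14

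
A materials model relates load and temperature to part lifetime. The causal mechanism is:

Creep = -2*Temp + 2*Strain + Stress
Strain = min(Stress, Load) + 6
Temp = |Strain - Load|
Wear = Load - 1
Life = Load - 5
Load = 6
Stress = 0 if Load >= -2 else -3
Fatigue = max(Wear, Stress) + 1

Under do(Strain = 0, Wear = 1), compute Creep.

The joint intervention fixes Strain = 0, Wear = 1, removing each variable's own equation.
Stress = 0 if Load >= -2 else -3  [with Load=6]  = 0
Temp = |Strain - Load|  [with Strain=0, Load=6]  = 6
Creep = -2*Temp + 2*Strain + Stress  [with Temp=6, Strain=0, Stress=0]  = -12

-12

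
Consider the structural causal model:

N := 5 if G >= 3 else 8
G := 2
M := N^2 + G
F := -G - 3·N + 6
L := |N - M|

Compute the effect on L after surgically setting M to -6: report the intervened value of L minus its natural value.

The intervention breaks the incoming arrows to M: M := N^2 + G no longer applies, and M = -6.
N = 5 if G >= 3 else 8  [with G=2]  = 8
L = |N - M|  [with N=8, M=-6]  = 14
Without intervention: N = 5 if G >= 3 else 8  [with G=2]  = 8; M = N^2 + G  [with N=8, G=2]  = 66; L = |N - M|  [with N=8, M=66]  = 58.
Change = 14 − 58 = -44.

-44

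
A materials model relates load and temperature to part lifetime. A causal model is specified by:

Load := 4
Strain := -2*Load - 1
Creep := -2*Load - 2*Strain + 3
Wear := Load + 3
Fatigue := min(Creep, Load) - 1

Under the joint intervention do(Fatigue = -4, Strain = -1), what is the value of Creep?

Setting Fatigue = -4, Strain = -1 by intervention discards those variables' equations.
Creep = -2*Load - 2*Strain + 3  [with Load=4, Strain=-1]  = -3

-3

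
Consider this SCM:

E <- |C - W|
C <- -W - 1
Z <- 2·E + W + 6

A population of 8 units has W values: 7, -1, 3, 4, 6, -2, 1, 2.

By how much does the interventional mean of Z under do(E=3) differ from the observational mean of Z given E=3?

do(E=3) breaks E's dependence on W. With E=3 fixed, Z across the units is 19, 11, 15, 16, 18, 10, 13, 14, mean 14.5.
Observing E=3 restricts to units where E's equation naturally yields 3: W ∈ {-2, 1}. In that subpopulation Z = 10, 13, mean 11.5.
Difference = 14.5 − 11.5 = 3.

3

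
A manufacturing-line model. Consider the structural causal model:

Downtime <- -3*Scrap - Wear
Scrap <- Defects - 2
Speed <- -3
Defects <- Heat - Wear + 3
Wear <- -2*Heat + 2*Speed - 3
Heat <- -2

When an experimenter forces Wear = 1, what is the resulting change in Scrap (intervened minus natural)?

do(Wear=1) replaces the equation Wear <- -2*Heat + 2*Speed - 3 with the constant Wear = 1.
Defects = Heat - Wear + 3  [with Heat=-2, Wear=1]  = 0
Scrap = Defects - 2  [with Defects=0]  = -2
Without intervention: Wear = -2*Heat + 2*Speed - 3  [with Heat=-2, Speed=-3]  = -5; Defects = Heat - Wear + 3  [with Heat=-2, Wear=-5]  = 6; Scrap = Defects - 2  [with Defects=6]  = 4.
Change = -2 − 4 = -6.

-6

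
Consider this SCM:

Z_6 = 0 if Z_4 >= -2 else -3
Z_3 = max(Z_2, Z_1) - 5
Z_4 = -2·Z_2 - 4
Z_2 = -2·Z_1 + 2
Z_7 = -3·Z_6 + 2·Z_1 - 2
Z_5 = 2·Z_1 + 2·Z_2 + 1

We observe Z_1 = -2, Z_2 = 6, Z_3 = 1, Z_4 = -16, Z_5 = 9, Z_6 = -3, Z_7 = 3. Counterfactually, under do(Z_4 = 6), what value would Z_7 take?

-6

The intervention breaks the incoming arrows to Z_4: Z_4 = -2·Z_2 - 4 no longer applies, and Z_4 = 6.
Z_6 = 0 if Z_4 >= -2 else -3  [with Z_4=6]  = 0
Z_7 = -3·Z_6 + 2·Z_1 - 2  [with Z_6=0, Z_1=-2]  = -6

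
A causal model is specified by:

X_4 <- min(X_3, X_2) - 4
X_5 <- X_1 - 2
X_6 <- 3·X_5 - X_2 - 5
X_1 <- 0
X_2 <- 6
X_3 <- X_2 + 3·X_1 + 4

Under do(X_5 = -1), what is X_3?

do(X_5=-1) replaces the equation X_5 <- X_1 - 2 with the constant X_5 = -1.
X_3 is not downstream of the intervention, so its value is determined by the original equations.
X_3 = X_2 + 3·X_1 + 4  [with X_2=6, X_1=0]  = 10

10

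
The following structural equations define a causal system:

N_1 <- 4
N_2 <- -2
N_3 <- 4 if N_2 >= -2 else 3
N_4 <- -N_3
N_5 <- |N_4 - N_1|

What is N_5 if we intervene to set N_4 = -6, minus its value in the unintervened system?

Intervening sets N_4 = -6 and removes its equation (N_4 <- -N_3).
N_5 = |N_4 - N_1|  [with N_4=-6, N_1=4]  = 10
Without intervention: N_3 = 4 if N_2 >= -2 else 3  [with N_2=-2]  = 4; N_4 = -N_3  [with N_3=4]  = -4; N_5 = |N_4 - N_1|  [with N_4=-4, N_1=4]  = 8.
Change = 10 − 8 = 2.

2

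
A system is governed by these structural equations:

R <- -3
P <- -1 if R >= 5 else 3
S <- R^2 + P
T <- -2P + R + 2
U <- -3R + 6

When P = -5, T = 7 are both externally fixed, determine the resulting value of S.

4

Setting P = -5, T = 7 by intervention discards those variables' equations.
S = R^2 + P  [with R=-3, P=-5]  = 4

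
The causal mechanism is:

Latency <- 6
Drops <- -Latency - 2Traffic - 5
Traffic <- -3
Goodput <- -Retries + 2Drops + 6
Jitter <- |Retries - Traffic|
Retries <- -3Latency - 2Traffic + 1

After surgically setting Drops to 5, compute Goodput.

27

The intervention breaks the incoming arrows to Drops: Drops <- -Latency - 2Traffic - 5 no longer applies, and Drops = 5.
Retries = -3Latency - 2Traffic + 1  [with Latency=6, Traffic=-3]  = -11
Goodput = -Retries + 2Drops + 6  [with Retries=-11, Drops=5]  = 27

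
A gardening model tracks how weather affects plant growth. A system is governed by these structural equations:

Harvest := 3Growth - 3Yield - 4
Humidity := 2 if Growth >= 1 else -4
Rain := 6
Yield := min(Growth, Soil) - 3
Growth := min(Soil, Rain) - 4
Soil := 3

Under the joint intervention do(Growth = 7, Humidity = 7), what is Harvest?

17

Setting Growth = 7, Humidity = 7 by intervention discards those variables' equations.
Yield = min(Growth, Soil) - 3  [with Growth=7, Soil=3]  = 0
Harvest = 3Growth - 3Yield - 4  [with Growth=7, Yield=0]  = 17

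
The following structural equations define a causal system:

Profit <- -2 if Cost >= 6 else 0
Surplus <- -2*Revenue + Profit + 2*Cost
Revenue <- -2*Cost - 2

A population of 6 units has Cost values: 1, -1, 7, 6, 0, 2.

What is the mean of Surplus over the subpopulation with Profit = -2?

41

E[Surplus|Profit=-2] averages over only the 2 units with Profit=-2 (Cost = 7, 6): Surplus = 44, 38, mean 41.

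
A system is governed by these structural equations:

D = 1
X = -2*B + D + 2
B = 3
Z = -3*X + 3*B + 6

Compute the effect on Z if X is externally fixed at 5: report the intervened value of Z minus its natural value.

The intervention breaks the incoming arrows to X: X = -2*B + D + 2 no longer applies, and X = 5.
Z = -3*X + 3*B + 6  [with X=5, B=3]  = 0
Without intervention: X = -2*B + D + 2  [with B=3, D=1]  = -3; Z = -3*X + 3*B + 6  [with X=-3, B=3]  = 24.
Change = 0 − 24 = -24.

-24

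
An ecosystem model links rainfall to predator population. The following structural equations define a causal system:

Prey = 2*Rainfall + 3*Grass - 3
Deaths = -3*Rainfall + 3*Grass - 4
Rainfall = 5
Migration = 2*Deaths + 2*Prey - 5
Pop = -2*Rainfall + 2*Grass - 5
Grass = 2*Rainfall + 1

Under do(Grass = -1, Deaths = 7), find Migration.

17

Setting Grass = -1, Deaths = 7 by intervention discards those variables' equations.
Prey = 2*Rainfall + 3*Grass - 3  [with Rainfall=5, Grass=-1]  = 4
Migration = 2*Deaths + 2*Prey - 5  [with Deaths=7, Prey=4]  = 17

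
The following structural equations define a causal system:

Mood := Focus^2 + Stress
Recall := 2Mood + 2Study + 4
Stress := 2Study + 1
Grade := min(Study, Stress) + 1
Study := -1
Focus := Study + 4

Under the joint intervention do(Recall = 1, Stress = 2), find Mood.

11

Setting Recall = 1, Stress = 2 by intervention discards those variables' equations.
Focus = Study + 4  [with Study=-1]  = 3
Mood = Focus^2 + Stress  [with Focus=3, Stress=2]  = 11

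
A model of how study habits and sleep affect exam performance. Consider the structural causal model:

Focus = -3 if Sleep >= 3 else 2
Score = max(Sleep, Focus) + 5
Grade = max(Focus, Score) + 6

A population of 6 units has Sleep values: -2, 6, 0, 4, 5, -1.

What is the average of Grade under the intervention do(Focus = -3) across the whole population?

Every unit gets Focus=-3 under the intervention. Grade values become 9, 17, 11, 15, 16, 10; E[Grade|do(Focus=-3)] = 13.

13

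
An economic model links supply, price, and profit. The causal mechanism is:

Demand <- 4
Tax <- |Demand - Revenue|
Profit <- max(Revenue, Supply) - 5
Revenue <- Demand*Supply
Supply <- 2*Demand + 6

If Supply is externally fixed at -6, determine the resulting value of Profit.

do(Supply=-6) replaces the equation Supply <- 2*Demand + 6 with the constant Supply = -6.
Revenue = Demand*Supply  [with Demand=4, Supply=-6]  = -24
Profit = max(Revenue, Supply) - 5  [with Revenue=-24, Supply=-6]  = -11

-11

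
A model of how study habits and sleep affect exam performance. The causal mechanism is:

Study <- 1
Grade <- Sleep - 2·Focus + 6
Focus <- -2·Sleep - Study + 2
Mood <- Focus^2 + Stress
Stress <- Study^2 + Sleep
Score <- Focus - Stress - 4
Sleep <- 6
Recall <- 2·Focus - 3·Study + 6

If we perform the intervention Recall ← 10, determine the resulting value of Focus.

Under do(Recall=10), the mechanism Recall <- 2·Focus - 3·Study + 6 is discarded; Recall is fixed at 10.
Since Focus is not a descendant of the intervened variable, it is unaffected.
Focus = -2·Sleep - Study + 2  [with Sleep=6, Study=1]  = -11

-11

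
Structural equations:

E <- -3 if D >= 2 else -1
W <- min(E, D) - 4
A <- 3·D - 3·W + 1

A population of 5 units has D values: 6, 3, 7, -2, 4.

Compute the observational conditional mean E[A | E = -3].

Observing E=-3 restricts to units where E's equation naturally yields -3: D ∈ {6, 3, 7, 4}. In that subpopulation A = 40, 31, 43, 34, mean 37.

37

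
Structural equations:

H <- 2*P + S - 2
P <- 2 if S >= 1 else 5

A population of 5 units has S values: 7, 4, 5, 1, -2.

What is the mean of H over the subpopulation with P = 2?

E[H|P=2] averages over only the 4 units with P=2 (S = 7, 4, 5, 1): H = 9, 6, 7, 3, mean 6.25.

6.25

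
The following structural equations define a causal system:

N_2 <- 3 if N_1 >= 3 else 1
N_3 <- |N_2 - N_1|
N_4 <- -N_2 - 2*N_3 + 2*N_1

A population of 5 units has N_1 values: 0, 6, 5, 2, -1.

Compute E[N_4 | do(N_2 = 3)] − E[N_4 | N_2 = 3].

Under do(N_2=3), N_2's equation is replaced by N_2=3 for every unit. Per-unit N_4: -9, 3, 3, -1, -13. Mean = -3.4.
Observing N_2=3 restricts to units where N_2's equation naturally yields 3: N_1 ∈ {6, 5}. In that subpopulation N_4 = 3, 3, mean 3.
Difference = -3.4 − 3 = -6.4.

-6.4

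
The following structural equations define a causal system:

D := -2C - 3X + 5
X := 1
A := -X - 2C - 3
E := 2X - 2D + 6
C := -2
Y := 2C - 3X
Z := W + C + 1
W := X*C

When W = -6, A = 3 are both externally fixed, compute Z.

Under do(W = -6, A = 3), each intervened variable's structural equation is replaced by its fixed value.
Z = W + C + 1  [with W=-6, C=-2]  = -7

-7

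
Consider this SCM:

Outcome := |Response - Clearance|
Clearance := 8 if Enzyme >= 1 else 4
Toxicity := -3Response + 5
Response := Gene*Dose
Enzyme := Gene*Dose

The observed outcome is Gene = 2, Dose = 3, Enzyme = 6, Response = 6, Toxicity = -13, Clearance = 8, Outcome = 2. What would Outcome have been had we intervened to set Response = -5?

13

The intervention breaks the incoming arrows to Response: Response := Gene*Dose no longer applies, and Response = -5.
Enzyme = Gene*Dose  [with Gene=2, Dose=3]  = 6
Clearance = 8 if Enzyme >= 1 else 4  [with Enzyme=6]  = 8
Outcome = |Response - Clearance|  [with Response=-5, Clearance=8]  = 13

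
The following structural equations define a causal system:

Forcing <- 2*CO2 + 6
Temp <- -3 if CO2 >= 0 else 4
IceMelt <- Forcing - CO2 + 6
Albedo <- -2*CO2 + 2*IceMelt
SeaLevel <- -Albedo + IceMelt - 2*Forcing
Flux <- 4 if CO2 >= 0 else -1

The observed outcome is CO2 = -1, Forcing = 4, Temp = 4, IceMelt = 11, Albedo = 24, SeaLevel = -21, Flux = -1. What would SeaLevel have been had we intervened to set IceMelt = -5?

-5

Under do(IceMelt=-5), the mechanism IceMelt <- Forcing - CO2 + 6 is discarded; IceMelt is fixed at -5.
Forcing = 2*CO2 + 6  [with CO2=-1]  = 4
Albedo = -2*CO2 + 2*IceMelt  [with CO2=-1, IceMelt=-5]  = -8
SeaLevel = -Albedo + IceMelt - 2*Forcing  [with Albedo=-8, IceMelt=-5, Forcing=4]  = -5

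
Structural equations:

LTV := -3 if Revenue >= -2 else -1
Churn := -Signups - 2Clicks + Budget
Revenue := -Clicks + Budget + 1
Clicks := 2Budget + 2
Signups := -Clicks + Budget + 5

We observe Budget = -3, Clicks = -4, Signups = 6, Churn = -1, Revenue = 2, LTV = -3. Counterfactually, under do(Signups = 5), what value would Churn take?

The intervention breaks the incoming arrows to Signups: Signups := -Clicks + Budget + 5 no longer applies, and Signups = 5.
Clicks = 2Budget + 2  [with Budget=-3]  = -4
Churn = -Signups - 2Clicks + Budget  [with Signups=5, Clicks=-4, Budget=-3]  = 0

0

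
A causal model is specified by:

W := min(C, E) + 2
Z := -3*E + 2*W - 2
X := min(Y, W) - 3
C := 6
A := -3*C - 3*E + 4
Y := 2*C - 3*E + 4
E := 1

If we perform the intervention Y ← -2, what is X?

do(Y=-2) replaces the equation Y := 2*C - 3*E + 4 with the constant Y = -2.
W = min(C, E) + 2  [with C=6, E=1]  = 3
X = min(Y, W) - 3  [with Y=-2, W=3]  = -5

-5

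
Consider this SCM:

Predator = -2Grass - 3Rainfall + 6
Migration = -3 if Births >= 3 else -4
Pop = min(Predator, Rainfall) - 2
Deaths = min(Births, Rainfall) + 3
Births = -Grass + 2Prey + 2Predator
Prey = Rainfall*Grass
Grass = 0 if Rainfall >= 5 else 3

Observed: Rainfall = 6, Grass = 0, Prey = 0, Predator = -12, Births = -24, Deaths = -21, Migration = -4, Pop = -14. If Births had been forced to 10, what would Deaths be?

The intervention breaks the incoming arrows to Births: Births = -Grass + 2Prey + 2Predator no longer applies, and Births = 10.
Deaths = min(Births, Rainfall) + 3  [with Births=10, Rainfall=6]  = 9

9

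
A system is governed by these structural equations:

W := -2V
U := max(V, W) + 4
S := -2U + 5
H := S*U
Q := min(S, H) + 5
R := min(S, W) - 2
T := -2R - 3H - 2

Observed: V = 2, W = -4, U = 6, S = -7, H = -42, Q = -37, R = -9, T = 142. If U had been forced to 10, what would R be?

-17

The intervention breaks the incoming arrows to U: U := max(V, W) + 4 no longer applies, and U = 10.
W = -2V  [with V=2]  = -4
S = -2U + 5  [with U=10]  = -15
R = min(S, W) - 2  [with S=-15, W=-4]  = -17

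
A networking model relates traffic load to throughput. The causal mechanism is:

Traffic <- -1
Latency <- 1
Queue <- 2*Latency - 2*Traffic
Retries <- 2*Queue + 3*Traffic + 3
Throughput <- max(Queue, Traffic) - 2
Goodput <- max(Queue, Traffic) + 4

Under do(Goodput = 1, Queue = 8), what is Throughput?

Under do(Goodput = 1, Queue = 8), each intervened variable's structural equation is replaced by its fixed value.
Throughput = max(Queue, Traffic) - 2  [with Queue=8, Traffic=-1]  = 6

6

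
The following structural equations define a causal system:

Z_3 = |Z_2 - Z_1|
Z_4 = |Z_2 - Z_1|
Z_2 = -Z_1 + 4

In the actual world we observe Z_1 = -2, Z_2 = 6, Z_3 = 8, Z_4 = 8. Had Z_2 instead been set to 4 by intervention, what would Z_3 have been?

6

The intervention breaks the incoming arrows to Z_2: Z_2 = -Z_1 + 4 no longer applies, and Z_2 = 4.
Z_3 = |Z_2 - Z_1|  [with Z_2=4, Z_1=-2]  = 6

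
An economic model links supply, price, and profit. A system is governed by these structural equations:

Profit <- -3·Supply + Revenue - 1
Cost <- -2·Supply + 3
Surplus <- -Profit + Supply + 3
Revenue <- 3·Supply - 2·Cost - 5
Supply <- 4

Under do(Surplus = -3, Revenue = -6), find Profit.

-19

Under do(Surplus = -3, Revenue = -6), each intervened variable's structural equation is replaced by its fixed value.
Profit = -3·Supply + Revenue - 1  [with Supply=4, Revenue=-6]  = -19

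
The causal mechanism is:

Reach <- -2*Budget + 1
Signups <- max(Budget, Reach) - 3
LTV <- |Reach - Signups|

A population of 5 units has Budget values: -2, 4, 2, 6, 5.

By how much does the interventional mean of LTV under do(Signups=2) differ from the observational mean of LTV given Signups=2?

Every unit gets Signups=2 under the intervention. LTV values become 3, 9, 5, 13, 11; E[LTV|do(Signups=2)] = 8.2.
Conditioning on Signups=2 selects the 2 unit(s) with Budget ∈ {-2, 5}. Their LTV values: 3, 11. Mean = 7.
Difference = 8.2 − 7 = 1.2.

1.2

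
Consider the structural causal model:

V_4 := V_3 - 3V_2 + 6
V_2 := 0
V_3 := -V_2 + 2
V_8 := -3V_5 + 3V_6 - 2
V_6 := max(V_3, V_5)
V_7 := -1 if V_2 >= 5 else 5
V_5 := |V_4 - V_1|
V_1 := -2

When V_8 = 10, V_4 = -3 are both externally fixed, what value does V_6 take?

The joint intervention fixes V_8 = 10, V_4 = -3, removing each variable's own equation.
V_3 = -V_2 + 2  [with V_2=0]  = 2
V_5 = |V_4 - V_1|  [with V_4=-3, V_1=-2]  = 1
V_6 = max(V_3, V_5)  [with V_3=2, V_5=1]  = 2

2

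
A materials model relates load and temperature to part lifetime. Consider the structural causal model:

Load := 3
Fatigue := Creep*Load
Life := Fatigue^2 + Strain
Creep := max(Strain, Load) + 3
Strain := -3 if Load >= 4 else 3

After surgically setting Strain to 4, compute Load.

3

Under do(Strain=4), the mechanism Strain := -3 if Load >= 4 else 3 is discarded; Strain is fixed at 4.
Load is not downstream of the intervention, so its value is determined by the original equations.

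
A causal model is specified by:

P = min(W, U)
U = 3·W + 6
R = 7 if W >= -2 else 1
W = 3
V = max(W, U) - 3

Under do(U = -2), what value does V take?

0

The intervention breaks the incoming arrows to U: U = 3·W + 6 no longer applies, and U = -2.
V = max(W, U) - 3  [with W=3, U=-2]  = 0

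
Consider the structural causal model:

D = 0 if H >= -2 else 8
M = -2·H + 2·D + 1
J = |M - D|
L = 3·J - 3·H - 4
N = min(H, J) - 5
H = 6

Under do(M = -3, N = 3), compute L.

-13

Setting M = -3, N = 3 by intervention discards those variables' equations.
D = 0 if H >= -2 else 8  [with H=6]  = 0
J = |M - D|  [with M=-3, D=0]  = 3
L = 3·J - 3·H - 4  [with J=3, H=6]  = -13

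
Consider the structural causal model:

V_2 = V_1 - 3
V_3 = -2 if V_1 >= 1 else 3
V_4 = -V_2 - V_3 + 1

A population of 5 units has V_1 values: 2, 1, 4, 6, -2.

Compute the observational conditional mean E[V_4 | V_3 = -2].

Observing V_3=-2 restricts to units where V_3's equation naturally yields -2: V_1 ∈ {2, 1, 4, 6}. In that subpopulation V_4 = 4, 5, 2, 0, mean 2.75.

2.75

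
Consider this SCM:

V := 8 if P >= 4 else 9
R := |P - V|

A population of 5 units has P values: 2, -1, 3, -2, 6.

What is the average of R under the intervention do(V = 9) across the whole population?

The intervention sets V=9 in all 5 units regardless of P. Recomputing R per unit gives 7, 10, 6, 11, 3; average 7.4.

7.4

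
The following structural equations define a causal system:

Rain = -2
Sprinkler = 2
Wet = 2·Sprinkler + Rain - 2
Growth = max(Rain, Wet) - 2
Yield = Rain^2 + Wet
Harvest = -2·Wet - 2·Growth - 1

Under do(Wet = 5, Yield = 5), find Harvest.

-17

Setting Wet = 5, Yield = 5 by intervention discards those variables' equations.
Growth = max(Rain, Wet) - 2  [with Rain=-2, Wet=5]  = 3
Harvest = -2·Wet - 2·Growth - 1  [with Wet=5, Growth=3]  = -17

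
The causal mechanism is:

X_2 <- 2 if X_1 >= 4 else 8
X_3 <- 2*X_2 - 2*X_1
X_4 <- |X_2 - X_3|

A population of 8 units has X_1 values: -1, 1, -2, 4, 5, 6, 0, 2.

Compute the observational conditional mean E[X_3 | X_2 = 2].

Observing X_2=2 restricts to units where X_2's equation naturally yields 2: X_1 ∈ {4, 5, 6}. In that subpopulation X_3 = -4, -6, -8, mean -6.

-6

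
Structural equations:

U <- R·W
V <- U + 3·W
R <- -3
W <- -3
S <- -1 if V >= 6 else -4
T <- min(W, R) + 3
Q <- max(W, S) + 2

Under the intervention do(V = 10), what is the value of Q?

1

The intervention breaks the incoming arrows to V: V <- U + 3·W no longer applies, and V = 10.
S = -1 if V >= 6 else -4  [with V=10]  = -1
Q = max(W, S) + 2  [with W=-3, S=-1]  = 1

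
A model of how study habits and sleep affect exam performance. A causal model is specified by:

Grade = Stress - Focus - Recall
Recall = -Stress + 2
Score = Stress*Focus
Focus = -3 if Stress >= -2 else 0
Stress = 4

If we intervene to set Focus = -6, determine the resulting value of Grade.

do(Focus=-6) replaces the equation Focus = -3 if Stress >= -2 else 0 with the constant Focus = -6.
Recall = -Stress + 2  [with Stress=4]  = -2
Grade = Stress - Focus - Recall  [with Stress=4, Focus=-6, Recall=-2]  = 12

12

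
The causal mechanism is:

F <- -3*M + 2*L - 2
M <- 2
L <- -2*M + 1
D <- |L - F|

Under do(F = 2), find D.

5

The intervention breaks the incoming arrows to F: F <- -3*M + 2*L - 2 no longer applies, and F = 2.
L = -2*M + 1  [with M=2]  = -3
D = |L - F|  [with L=-3, F=2]  = 5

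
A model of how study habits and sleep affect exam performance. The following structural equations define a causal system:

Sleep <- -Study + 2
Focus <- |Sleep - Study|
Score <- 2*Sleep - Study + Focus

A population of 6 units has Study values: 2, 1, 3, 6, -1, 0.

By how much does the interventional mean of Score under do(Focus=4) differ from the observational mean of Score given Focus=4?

do(Focus=4) breaks Focus's dependence on Study. With Focus=4 fixed, Score across the units is 2, 5, -1, -10, 11, 8, mean 2.5.
Observing Focus=4 restricts to units where Focus's equation naturally yields 4: Study ∈ {3, -1}. In that subpopulation Score = -1, 11, mean 5.
Difference = 2.5 − 5 = -2.5.

-2.5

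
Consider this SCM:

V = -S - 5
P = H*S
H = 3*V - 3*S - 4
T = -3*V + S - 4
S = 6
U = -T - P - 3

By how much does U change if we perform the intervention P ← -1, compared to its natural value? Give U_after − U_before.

The intervention breaks the incoming arrows to P: P = H*S no longer applies, and P = -1.
V = -S - 5  [with S=6]  = -11
T = -3*V + S - 4  [with V=-11, S=6]  = 35
U = -T - P - 3  [with T=35, P=-1]  = -37
Without intervention: V = -S - 5  [with S=6]  = -11; T = -3*V + S - 4  [with V=-11, S=6]  = 35; H = 3*V - 3*S - 4  [with V=-11, S=6]  = -55; P = H*S  [with H=-55, S=6]  = -330; U = -T - P - 3  [with T=35, P=-330]  = 292.
Change = -37 − 292 = -329.

-329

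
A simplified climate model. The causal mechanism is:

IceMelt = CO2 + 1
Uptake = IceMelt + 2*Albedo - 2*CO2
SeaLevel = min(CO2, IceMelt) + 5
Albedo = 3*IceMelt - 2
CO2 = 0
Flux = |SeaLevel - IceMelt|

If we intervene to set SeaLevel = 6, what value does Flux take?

Intervening sets SeaLevel = 6 and removes its equation (SeaLevel = min(CO2, IceMelt) + 5).
IceMelt = CO2 + 1  [with CO2=0]  = 1
Flux = |SeaLevel - IceMelt|  [with SeaLevel=6, IceMelt=1]  = 5

5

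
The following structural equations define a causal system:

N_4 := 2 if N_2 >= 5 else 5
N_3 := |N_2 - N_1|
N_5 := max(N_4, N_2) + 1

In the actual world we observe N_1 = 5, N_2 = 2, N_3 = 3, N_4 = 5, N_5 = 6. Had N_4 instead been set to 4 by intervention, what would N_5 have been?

Intervening sets N_4 = 4 and removes its equation (N_4 := 2 if N_2 >= 5 else 5).
N_5 = max(N_4, N_2) + 1  [with N_4=4, N_2=2]  = 5

5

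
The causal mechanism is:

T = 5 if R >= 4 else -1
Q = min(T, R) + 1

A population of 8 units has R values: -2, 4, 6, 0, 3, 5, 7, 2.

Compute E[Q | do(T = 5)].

3.75

Under do(T=5), T's equation is replaced by T=5 for every unit. Per-unit Q: -1, 5, 6, 1, 4, 6, 6, 3. Mean = 3.75.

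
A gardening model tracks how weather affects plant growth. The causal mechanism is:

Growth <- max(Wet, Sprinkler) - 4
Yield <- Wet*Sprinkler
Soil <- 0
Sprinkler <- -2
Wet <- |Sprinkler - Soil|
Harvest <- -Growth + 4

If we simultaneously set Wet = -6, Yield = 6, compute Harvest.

Setting Wet = -6, Yield = 6 by intervention discards those variables' equations.
Growth = max(Wet, Sprinkler) - 4  [with Wet=-6, Sprinkler=-2]  = -6
Harvest = -Growth + 4  [with Growth=-6]  = 10

10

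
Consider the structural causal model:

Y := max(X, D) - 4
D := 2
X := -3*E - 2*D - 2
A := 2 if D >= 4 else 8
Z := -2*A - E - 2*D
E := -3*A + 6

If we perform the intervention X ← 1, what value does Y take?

-2

The intervention breaks the incoming arrows to X: X := -3*E - 2*D - 2 no longer applies, and X = 1.
Y = max(X, D) - 4  [with X=1, D=2]  = -2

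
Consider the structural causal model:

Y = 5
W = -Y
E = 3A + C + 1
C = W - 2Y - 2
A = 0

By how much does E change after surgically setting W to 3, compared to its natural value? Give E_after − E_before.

do(W=3) replaces the equation W = -Y with the constant W = 3.
C = W - 2Y - 2  [with W=3, Y=5]  = -9
E = 3A + C + 1  [with A=0, C=-9]  = -8
Without intervention: W = -Y  [with Y=5]  = -5; C = W - 2Y - 2  [with W=-5, Y=5]  = -17; E = 3A + C + 1  [with A=0, C=-17]  = -16.
Change = -8 − (-16) = 8.

8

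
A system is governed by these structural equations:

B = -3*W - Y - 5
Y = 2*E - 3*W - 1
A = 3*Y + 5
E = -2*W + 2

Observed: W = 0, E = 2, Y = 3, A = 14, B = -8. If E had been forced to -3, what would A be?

Under do(E=-3), the mechanism E = -2*W + 2 is discarded; E is fixed at -3.
Y = 2*E - 3*W - 1  [with E=-3, W=0]  = -7
A = 3*Y + 5  [with Y=-7]  = -16

-16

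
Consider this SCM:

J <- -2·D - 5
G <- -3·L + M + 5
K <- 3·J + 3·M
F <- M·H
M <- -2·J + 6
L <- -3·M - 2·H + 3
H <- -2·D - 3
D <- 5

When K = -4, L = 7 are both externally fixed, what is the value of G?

Under do(K = -4, L = 7), each intervened variable's structural equation is replaced by its fixed value.
J = -2·D - 5  [with D=5]  = -15
M = -2·J + 6  [with J=-15]  = 36
G = -3·L + M + 5  [with L=7, M=36]  = 20

20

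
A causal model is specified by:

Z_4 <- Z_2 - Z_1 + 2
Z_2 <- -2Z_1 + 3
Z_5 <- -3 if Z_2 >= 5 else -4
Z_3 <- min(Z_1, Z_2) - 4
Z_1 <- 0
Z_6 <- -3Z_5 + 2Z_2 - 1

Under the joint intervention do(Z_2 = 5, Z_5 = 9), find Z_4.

The joint intervention fixes Z_2 = 5, Z_5 = 9, removing each variable's own equation.
Z_4 = Z_2 - Z_1 + 2  [with Z_2=5, Z_1=0]  = 7

7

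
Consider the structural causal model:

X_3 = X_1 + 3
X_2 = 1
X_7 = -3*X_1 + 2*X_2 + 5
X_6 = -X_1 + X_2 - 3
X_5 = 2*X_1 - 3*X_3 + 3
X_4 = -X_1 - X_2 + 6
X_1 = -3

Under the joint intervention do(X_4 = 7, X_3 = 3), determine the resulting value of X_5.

The joint intervention fixes X_4 = 7, X_3 = 3, removing each variable's own equation.
X_5 = 2*X_1 - 3*X_3 + 3  [with X_1=-3, X_3=3]  = -12

-12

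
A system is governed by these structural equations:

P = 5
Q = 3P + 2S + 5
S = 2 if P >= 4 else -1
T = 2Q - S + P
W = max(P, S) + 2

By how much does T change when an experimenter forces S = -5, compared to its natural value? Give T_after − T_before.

-21

do(S=-5) replaces the equation S = 2 if P >= 4 else -1 with the constant S = -5.
Q = 3P + 2S + 5  [with P=5, S=-5]  = 10
T = 2Q - S + P  [with Q=10, S=-5, P=5]  = 30
Without intervention: S = 2 if P >= 4 else -1  [with P=5]  = 2; Q = 3P + 2S + 5  [with P=5, S=2]  = 24; T = 2Q - S + P  [with Q=24, S=2, P=5]  = 51.
Change = 30 − 51 = -21.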